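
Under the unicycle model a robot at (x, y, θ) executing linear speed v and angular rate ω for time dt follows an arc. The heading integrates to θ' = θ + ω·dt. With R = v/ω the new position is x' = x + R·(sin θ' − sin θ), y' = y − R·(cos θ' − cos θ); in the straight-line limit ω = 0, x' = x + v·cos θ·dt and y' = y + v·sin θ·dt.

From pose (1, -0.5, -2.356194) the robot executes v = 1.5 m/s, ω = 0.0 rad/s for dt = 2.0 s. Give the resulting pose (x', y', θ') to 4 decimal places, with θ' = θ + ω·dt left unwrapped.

θ' = -2.3562 + 0.0·2.0 = -2.3562
ω = 0 → straight: x' = 1 + 1.5·cos(-2.3562)·2.0 = -1.1213
y' = -0.5 + 1.5·sin(-2.3562)·2.0 = -2.6213

(-1.1213, -2.6213, -2.3562)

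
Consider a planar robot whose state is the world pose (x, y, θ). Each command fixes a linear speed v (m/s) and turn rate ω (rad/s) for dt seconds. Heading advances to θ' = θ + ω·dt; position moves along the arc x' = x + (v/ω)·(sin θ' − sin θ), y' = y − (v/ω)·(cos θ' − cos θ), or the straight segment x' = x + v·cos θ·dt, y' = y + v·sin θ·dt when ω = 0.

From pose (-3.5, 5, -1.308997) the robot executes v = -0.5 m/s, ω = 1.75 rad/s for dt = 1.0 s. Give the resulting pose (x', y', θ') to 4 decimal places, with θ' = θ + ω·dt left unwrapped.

θ' = -1.3090 + 1.75·1.0 = 0.4410
R = v/ω = -0.5/1.75 = -0.2857
x' = -3.5 + -0.2857·(sin 0.4410 − sin -1.3090) = -3.8979
y' = 5 − -0.2857·(cos 0.4410 − cos -1.3090) = 5.1844

(-3.8979, 5.1844, 0.4410)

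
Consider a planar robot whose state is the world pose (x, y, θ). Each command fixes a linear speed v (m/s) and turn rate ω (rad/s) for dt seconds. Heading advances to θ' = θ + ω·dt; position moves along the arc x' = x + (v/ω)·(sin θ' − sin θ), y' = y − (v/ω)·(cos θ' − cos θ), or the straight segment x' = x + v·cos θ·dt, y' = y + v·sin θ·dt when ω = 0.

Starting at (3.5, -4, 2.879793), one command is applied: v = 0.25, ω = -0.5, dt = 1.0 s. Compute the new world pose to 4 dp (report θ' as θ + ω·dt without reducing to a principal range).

θ' = 2.8798 + -0.5·1.0 = 2.3798
R = v/ω = 0.25/-0.5 = -0.5000
x' = 3.5 + -0.5000·(sin 2.3798 − sin 2.8798) = 3.2843
y' = -4 − -0.5000·(cos 2.3798 − cos 2.8798) = -3.8788

(3.2843, -3.8788, 2.3798)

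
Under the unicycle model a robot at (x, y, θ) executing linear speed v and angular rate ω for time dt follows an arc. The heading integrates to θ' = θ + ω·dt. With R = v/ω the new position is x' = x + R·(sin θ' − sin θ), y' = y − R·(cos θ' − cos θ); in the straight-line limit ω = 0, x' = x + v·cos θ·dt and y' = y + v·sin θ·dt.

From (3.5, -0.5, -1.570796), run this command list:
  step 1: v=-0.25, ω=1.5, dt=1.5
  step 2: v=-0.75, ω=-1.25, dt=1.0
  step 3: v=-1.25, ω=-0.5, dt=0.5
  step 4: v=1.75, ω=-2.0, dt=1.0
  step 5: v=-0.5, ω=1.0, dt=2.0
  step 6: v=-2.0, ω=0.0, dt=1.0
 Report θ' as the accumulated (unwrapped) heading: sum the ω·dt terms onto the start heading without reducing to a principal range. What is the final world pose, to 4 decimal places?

(0.5297, 0.8431, -0.8208)

step 1: θ'=0.6792 (R=-0.1667) → pose (3.2286, -0.3703, 0.6792)
step 2: θ'=-0.5708 (R=0.6000) → pose (2.5276, -0.4084, -0.5708)
step 3: θ'=-0.8208 (R=2.5000) → pose (2.0491, -0.0088, -0.8208)
step 4: θ'=-2.8208 (R=-0.8750) → pose (1.6848, -1.4356, -2.8208)
step 5: θ'=-0.8208 (R=-0.5000) → pose (1.8929, -0.6203, -0.8208)
step 6: θ'=-0.8208 (straight) → pose (0.5297, 0.8431, -0.8208)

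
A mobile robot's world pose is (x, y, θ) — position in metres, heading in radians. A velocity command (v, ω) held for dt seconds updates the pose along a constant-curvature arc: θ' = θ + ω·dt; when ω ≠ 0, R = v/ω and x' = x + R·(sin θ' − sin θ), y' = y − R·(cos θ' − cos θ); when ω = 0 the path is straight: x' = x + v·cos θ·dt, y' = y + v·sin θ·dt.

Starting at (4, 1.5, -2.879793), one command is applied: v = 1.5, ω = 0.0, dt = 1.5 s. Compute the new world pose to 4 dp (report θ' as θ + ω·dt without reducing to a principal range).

θ' = -2.8798 + 0.0·1.5 = -2.8798
ω = 0 → straight: x' = 4 + 1.5·cos(-2.8798)·1.5 = 1.8267
y' = 1.5 + 1.5·sin(-2.8798)·1.5 = 0.9177

(1.8267, 0.9177, -2.8798)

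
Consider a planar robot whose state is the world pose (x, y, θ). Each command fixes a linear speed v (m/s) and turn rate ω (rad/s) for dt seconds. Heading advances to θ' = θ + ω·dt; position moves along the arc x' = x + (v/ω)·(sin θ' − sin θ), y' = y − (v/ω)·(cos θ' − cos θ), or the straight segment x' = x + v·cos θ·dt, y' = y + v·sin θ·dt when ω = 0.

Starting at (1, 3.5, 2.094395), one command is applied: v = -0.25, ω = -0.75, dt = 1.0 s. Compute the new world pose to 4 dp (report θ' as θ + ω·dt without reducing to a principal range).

(1.0362, 3.2585, 1.3444)

θ' = 2.0944 + -0.75·1.0 = 1.3444
R = v/ω = -0.25/-0.75 = 0.3333
x' = 1 + 0.3333·(sin 1.3444 − sin 2.0944) = 1.0362
y' = 3.5 − 0.3333·(cos 1.3444 − cos 2.0944) = 3.2585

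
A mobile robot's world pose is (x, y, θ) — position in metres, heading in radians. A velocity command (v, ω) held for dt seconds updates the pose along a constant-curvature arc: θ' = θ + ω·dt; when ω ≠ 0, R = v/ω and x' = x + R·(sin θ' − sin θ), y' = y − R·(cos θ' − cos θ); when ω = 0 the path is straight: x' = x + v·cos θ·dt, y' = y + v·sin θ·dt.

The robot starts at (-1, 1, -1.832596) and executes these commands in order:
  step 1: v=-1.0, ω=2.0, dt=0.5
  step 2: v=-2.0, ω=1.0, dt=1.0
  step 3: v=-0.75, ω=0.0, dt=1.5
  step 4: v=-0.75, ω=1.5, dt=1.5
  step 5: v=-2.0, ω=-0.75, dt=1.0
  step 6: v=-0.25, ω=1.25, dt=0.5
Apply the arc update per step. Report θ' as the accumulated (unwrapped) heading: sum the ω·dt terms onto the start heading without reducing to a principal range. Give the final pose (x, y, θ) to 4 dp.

(-3.3465, -0.8160, 2.2924)

step 1: θ'=-0.8326 (R=-0.5000) → pose (-1.1131, 1.4659, -0.8326)
step 2: θ'=0.1674 (R=-2.0000) → pose (-2.9257, 2.0920, 0.1674)
step 3: θ'=0.1674 (straight) → pose (-4.0350, 1.9046, 0.1674)
step 4: θ'=2.4174 (R=-0.5000) → pose (-4.2830, 1.0370, 2.4174)
step 5: θ'=1.6674 (R=2.6667) → pose (-3.3955, -0.7032, 1.6674)
step 6: θ'=2.2924 (R=-0.2000) → pose (-3.3465, -0.8160, 2.2924)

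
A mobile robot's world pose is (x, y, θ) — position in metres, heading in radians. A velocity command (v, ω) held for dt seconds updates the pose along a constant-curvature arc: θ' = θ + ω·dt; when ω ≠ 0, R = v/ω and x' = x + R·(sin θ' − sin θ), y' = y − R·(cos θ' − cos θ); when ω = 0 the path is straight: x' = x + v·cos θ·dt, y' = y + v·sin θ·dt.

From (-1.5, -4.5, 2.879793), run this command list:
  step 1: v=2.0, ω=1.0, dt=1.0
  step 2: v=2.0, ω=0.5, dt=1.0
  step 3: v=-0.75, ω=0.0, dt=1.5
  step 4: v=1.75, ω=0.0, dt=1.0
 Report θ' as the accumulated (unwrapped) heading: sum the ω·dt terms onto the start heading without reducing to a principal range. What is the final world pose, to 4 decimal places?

step 1: θ'=3.8798 (R=2.0000) → pose (-3.3636, -4.9525, 3.8798)
step 2: θ'=4.3798 (R=4.0000) → pose (-4.4525, -6.6052, 4.3798)
step 3: θ'=4.3798 (straight) → pose (-4.0852, -5.5419, 4.3798)
step 4: θ'=4.3798 (straight) → pose (-4.6566, -7.1960, 4.3798)

(-4.6566, -7.1960, 4.3798)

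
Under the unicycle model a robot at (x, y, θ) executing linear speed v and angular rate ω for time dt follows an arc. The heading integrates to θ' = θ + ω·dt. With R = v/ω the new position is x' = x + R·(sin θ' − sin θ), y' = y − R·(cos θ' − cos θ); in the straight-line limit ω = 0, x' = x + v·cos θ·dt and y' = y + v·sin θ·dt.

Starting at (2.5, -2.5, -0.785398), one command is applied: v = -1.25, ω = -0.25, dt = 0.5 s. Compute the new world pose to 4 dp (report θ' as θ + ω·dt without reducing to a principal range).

(2.0868, -2.0316, -0.9104)

θ' = -0.7854 + -0.25·0.5 = -0.9104
R = v/ω = -1.25/-0.25 = 5.0000
x' = 2.5 + 5.0000·(sin -0.9104 − sin -0.7854) = 2.0868
y' = -2.5 − 5.0000·(cos -0.9104 − cos -0.7854) = -2.0316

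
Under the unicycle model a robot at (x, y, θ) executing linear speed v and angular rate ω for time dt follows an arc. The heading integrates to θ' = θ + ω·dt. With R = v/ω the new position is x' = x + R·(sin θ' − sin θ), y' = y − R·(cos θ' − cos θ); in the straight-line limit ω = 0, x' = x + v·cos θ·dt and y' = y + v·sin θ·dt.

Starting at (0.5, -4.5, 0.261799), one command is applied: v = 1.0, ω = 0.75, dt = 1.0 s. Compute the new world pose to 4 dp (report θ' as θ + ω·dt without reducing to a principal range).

θ' = 0.2618 + 0.75·1.0 = 1.0118
R = v/ω = 1.0/0.75 = 1.3333
x' = 0.5 + 1.3333·(sin 1.0118 − sin 0.2618) = 1.2853
y' = -4.5 − 1.3333·(cos 1.0118 − cos 0.2618) = -3.9192

(1.2853, -3.9192, 1.0118)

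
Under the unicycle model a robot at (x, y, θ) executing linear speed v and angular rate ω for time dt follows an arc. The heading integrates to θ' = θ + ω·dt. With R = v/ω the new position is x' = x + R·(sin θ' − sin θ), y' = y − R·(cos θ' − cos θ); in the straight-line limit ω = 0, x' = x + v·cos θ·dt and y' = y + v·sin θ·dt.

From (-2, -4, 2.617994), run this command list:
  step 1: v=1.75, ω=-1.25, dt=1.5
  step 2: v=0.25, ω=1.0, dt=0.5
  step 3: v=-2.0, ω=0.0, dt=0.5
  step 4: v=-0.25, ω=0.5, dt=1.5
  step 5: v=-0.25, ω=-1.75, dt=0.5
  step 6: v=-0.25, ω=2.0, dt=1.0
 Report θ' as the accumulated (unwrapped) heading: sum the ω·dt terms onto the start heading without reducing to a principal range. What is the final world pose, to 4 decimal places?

step 1: θ'=0.7430 (R=-1.4000) → pose (-2.2471, -1.7565, 0.7430)
step 2: θ'=1.2430 (R=0.2500) → pose (-2.1795, -1.6529, 1.2430)
step 3: θ'=1.2430 (straight) → pose (-2.5015, -2.5997, 1.2430)
step 4: θ'=1.9930 (R=-0.5000) → pose (-2.4842, -2.9655, 1.9930)
step 5: θ'=1.1180 (R=0.1429) → pose (-2.4861, -3.0866, 1.1180)
step 6: θ'=3.1180 (R=-0.1250) → pose (-2.3766, -3.2662, 3.1180)

(-2.3766, -3.2662, 3.1180)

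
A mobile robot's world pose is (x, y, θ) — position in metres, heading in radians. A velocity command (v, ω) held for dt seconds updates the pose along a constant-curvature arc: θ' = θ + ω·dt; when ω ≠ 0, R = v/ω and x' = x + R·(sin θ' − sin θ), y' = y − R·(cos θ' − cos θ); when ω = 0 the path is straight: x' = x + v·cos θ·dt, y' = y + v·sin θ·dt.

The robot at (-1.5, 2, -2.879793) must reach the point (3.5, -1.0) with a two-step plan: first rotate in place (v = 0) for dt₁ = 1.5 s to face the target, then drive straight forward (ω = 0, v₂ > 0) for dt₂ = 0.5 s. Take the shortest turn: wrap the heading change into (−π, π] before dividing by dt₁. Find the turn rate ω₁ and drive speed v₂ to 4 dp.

heading to target = atan2(-1−2, 3.5−-1.5) = -0.5404
Δθ = wrap(-0.5404 − -2.8798) = 2.3394; ω₁ = Δθ/dt₁ = 1.5596
distance = √((3.5−-1.5)² + (-1−2)²) = 5.8310; v₂ = distance/dt₂ = 11.6619

ω₁ = 1.5596, v₂ = 11.6619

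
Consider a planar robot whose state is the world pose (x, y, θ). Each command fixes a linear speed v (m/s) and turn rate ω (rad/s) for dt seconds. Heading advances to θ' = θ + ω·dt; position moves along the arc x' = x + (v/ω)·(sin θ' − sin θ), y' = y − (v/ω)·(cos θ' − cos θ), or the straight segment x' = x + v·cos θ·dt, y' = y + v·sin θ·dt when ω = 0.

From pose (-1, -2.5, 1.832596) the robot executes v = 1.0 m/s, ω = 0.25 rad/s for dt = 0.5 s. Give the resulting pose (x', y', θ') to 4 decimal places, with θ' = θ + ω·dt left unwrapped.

(-1.1592, -2.0264, 1.9576)

θ' = 1.8326 + 0.25·0.5 = 1.9576
R = v/ω = 1.0/0.25 = 4.0000
x' = -1 + 4.0000·(sin 1.9576 − sin 1.8326) = -1.1592
y' = -2.5 − 4.0000·(cos 1.9576 − cos 1.8326) = -2.0264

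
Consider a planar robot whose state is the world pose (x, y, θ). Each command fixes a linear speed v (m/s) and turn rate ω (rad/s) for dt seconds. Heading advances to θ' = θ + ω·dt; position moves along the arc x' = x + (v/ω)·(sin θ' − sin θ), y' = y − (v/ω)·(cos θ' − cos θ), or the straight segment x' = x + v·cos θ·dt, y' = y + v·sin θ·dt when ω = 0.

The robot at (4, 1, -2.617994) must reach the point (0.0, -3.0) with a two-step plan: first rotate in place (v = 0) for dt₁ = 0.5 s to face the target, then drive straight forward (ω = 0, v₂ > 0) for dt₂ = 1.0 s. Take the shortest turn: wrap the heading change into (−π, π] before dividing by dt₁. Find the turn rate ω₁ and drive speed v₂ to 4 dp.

heading to target = atan2(-3−1, 0−4) = -2.3562
Δθ = wrap(-2.3562 − -2.6180) = 0.2618; ω₁ = Δθ/dt₁ = 0.5236
distance = √((0−4)² + (-3−1)²) = 5.6569; v₂ = distance/dt₂ = 5.6569

ω₁ = 0.5236, v₂ = 5.6569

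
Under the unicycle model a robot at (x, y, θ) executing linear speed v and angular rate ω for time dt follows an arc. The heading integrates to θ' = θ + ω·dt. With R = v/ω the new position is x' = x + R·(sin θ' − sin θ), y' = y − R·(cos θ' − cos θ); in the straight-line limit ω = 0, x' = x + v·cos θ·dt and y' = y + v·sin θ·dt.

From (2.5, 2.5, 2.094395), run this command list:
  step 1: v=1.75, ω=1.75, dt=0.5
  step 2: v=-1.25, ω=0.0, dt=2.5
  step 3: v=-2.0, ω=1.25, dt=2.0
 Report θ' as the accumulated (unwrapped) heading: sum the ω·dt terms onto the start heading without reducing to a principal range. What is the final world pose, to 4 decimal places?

(6.3213, 5.1249, 5.4694)

step 1: θ'=2.9694 (R=1.0000) → pose (1.8053, 2.9852, 2.9694)
step 2: θ'=2.9694 (straight) → pose (4.8841, 2.4497, 2.9694)
step 3: θ'=5.4694 (R=-1.6000) → pose (6.3213, 5.1249, 5.4694)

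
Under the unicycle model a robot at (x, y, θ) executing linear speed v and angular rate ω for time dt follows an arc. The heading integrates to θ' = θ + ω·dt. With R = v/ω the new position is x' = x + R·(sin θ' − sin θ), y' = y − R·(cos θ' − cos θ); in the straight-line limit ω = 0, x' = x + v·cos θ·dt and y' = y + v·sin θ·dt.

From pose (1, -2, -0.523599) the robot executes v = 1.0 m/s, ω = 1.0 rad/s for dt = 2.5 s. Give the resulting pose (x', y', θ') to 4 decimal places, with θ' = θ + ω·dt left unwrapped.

(2.4189, -0.7394, 1.9764)

θ' = -0.5236 + 1.0·2.5 = 1.9764
R = v/ω = 1.0/1.0 = 1.0000
x' = 1 + 1.0000·(sin 1.9764 − sin -0.5236) = 2.4189
y' = -2 − 1.0000·(cos 1.9764 − cos -0.5236) = -0.7394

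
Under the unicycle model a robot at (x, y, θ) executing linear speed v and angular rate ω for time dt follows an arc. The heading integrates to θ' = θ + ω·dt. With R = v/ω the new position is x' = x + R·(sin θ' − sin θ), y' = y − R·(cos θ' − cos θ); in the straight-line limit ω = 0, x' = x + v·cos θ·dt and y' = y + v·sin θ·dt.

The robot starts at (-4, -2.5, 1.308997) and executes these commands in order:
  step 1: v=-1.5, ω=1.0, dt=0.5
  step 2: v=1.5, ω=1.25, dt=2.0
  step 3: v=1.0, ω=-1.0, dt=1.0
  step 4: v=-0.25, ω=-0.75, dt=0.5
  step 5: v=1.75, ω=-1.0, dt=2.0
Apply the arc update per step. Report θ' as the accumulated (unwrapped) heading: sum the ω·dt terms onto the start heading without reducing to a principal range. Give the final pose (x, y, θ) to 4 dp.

(-7.9537, -0.8972, 0.9340)

step 1: θ'=1.8090 (R=-1.5000) → pose (-4.0088, -3.2422, 1.8090)
step 2: θ'=4.3090 (R=1.2000) → pose (-6.2786, -3.0543, 4.3090)
step 3: θ'=3.3090 (R=-1.0000) → pose (-7.0317, -3.6477, 3.3090)
step 4: θ'=2.9340 (R=0.3333) → pose (-6.9074, -3.6502, 2.9340)
step 5: θ'=0.9340 (R=-1.7500) → pose (-7.9537, -0.8972, 0.9340)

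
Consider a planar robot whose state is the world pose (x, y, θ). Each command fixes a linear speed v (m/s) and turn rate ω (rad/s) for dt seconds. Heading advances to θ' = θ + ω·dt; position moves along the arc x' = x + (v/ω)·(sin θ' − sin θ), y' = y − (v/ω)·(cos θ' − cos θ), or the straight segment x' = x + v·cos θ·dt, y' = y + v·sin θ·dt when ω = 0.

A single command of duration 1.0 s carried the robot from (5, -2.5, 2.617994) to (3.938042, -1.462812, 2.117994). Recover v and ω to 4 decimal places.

Δθ = 2.117994 − 2.617994 = -0.500000
ω = Δθ/dt = -0.500000/1.0 = -0.5000
R = Δx/(sin θ' − sin θ) = -3.0000
v = R·ω = -3.0000·-0.5000 = 1.5000

v = 1.5000, ω = -0.5000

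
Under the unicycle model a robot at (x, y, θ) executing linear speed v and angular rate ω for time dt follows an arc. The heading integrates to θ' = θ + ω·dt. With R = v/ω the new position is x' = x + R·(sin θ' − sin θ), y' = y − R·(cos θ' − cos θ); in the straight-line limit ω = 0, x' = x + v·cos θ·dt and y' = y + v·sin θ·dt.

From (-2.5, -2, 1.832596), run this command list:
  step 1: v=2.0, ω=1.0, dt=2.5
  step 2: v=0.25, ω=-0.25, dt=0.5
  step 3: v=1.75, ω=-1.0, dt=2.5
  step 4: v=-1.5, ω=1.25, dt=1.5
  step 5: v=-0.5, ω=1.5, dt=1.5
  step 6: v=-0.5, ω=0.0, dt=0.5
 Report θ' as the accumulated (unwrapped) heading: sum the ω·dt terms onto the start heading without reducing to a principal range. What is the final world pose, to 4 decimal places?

(-8.1293, -1.4925, 5.8326)

step 1: θ'=4.3326 (R=2.0000) → pose (-6.2893, -1.7762, 4.3326)
step 2: θ'=4.2076 (R=-1.0000) → pose (-6.3428, -1.8891, 4.2076)
step 3: θ'=1.7076 (R=-1.7500) → pose (-9.6082, -1.2814, 1.7076)
step 4: θ'=3.5826 (R=-1.2000) → pose (-7.9072, -2.2029, 3.5826)
step 5: θ'=5.8326 (R=-0.3333) → pose (-7.9043, -1.6014, 5.8326)
step 6: θ'=5.8326 (straight) → pose (-8.1293, -1.4925, 5.8326)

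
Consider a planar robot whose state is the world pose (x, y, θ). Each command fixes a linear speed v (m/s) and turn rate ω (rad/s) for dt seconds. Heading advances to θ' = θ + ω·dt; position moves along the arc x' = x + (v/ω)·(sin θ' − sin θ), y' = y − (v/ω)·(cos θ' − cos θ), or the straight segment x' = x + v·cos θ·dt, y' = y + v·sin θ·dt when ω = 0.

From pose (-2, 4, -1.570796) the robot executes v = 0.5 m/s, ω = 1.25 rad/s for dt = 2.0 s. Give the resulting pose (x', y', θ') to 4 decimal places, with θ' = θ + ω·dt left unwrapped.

(-1.2795, 3.7606, 0.9292)

θ' = -1.5708 + 1.25·2.0 = 0.9292
R = v/ω = 0.5/1.25 = 0.4000
x' = -2 + 0.4000·(sin 0.9292 − sin -1.5708) = -1.2795
y' = 4 − 0.4000·(cos 0.9292 − cos -1.5708) = 3.7606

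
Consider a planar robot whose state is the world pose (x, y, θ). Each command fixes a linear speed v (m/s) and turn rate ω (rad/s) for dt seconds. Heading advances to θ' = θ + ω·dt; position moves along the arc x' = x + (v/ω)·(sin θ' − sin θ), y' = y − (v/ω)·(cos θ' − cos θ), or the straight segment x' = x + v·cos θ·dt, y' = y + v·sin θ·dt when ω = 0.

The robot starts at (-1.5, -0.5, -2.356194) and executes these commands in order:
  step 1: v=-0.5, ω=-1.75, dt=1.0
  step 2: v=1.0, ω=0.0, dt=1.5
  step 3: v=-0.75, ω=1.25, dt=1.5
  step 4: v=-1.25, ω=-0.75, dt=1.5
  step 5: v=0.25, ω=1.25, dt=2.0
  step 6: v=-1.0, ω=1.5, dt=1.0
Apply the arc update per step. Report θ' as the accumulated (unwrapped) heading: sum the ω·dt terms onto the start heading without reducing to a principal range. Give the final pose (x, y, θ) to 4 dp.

step 1: θ'=-4.1062 (R=0.2857) → pose (-1.0632, -0.5392, -4.1062)
step 2: θ'=-4.1062 (straight) → pose (-1.9178, 0.6935, -4.1062)
step 3: θ'=-2.2312 (R=-0.6000) → pose (-0.9508, 0.6673, -2.2312)
step 4: θ'=-3.3562 (R=1.6667) → pose (0.7203, 1.2733, -3.3562)
step 5: θ'=-0.8562 (R=0.2000) → pose (0.5267, 0.9468, -0.8562)
step 6: θ'=0.6438 (R=-0.6667) → pose (-0.3771, 1.0432, 0.6438)

(-0.3771, 1.0432, 0.6438)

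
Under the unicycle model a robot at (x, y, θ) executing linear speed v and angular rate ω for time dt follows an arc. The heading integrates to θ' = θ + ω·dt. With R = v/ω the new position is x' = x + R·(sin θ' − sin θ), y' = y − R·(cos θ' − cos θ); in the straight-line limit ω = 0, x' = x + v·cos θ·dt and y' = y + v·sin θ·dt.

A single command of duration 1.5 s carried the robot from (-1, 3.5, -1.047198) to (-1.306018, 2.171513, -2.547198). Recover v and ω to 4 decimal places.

Δθ = -2.547198 − -1.047198 = -1.500000
ω = Δθ/dt = -1.500000/1.5 = -1.0000
R = −Δy/(cos θ' − cos θ) = -1.0000
v = R·ω = -1.0000·-1.0000 = 1.0000

v = 1.0000, ω = -1.0000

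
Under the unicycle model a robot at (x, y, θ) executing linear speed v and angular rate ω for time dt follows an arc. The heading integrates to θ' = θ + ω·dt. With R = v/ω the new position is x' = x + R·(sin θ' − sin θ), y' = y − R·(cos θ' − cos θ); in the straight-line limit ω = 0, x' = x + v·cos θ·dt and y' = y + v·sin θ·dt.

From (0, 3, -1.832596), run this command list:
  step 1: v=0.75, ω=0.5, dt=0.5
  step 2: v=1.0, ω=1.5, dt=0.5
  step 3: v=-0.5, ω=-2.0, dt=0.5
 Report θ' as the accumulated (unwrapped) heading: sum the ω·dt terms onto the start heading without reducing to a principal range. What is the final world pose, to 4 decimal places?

step 1: θ'=-1.5826 (R=1.5000) → pose (-0.0510, 2.6295, -1.5826)
step 2: θ'=-0.8326 (R=0.6667) → pose (0.1225, 2.1730, -0.8326)
step 3: θ'=-1.8326 (R=0.2500) → pose (0.0659, 2.4059, -1.8326)

(0.0659, 2.4059, -1.8326)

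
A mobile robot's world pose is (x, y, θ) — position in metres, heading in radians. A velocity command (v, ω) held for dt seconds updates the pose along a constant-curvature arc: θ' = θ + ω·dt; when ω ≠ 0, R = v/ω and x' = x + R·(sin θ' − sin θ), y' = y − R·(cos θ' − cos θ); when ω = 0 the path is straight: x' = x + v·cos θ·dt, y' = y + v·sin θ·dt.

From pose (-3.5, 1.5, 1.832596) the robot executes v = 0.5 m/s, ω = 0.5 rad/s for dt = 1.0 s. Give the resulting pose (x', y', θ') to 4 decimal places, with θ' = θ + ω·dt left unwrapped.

θ' = 1.8326 + 0.5·1.0 = 2.3326
R = v/ω = 0.5/0.5 = 1.0000
x' = -3.5 + 1.0000·(sin 2.3326 − sin 1.8326) = -3.7423
y' = 1.5 − 1.0000·(cos 2.3326 − cos 1.8326) = 1.9314

(-3.7423, 1.9314, 2.3326)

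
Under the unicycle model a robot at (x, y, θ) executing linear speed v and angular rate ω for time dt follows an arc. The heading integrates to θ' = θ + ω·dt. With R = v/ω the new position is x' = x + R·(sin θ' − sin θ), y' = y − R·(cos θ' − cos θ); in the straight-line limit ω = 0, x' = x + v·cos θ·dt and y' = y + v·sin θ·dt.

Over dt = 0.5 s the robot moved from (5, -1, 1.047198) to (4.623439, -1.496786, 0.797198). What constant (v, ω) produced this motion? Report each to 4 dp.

Δθ = 0.797198 − 1.047198 = -0.250000
ω = Δθ/dt = -0.250000/0.5 = -0.5000
R = −Δy/(cos θ' − cos θ) = 2.5000
v = R·ω = 2.5000·-0.5000 = -1.2500

v = -1.2500, ω = -0.5000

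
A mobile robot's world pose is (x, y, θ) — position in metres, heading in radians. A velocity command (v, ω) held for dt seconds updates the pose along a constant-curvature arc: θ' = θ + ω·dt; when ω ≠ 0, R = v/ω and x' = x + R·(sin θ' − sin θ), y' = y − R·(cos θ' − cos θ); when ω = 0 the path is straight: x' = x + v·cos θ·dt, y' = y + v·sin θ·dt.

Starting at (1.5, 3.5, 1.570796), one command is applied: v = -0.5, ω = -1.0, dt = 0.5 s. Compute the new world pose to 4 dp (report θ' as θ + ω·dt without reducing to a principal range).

(1.4388, 3.2603, 1.0708)

θ' = 1.5708 + -1.0·0.5 = 1.0708
R = v/ω = -0.5/-1.0 = 0.5000
x' = 1.5 + 0.5000·(sin 1.0708 − sin 1.5708) = 1.4388
y' = 3.5 − 0.5000·(cos 1.0708 − cos 1.5708) = 3.2603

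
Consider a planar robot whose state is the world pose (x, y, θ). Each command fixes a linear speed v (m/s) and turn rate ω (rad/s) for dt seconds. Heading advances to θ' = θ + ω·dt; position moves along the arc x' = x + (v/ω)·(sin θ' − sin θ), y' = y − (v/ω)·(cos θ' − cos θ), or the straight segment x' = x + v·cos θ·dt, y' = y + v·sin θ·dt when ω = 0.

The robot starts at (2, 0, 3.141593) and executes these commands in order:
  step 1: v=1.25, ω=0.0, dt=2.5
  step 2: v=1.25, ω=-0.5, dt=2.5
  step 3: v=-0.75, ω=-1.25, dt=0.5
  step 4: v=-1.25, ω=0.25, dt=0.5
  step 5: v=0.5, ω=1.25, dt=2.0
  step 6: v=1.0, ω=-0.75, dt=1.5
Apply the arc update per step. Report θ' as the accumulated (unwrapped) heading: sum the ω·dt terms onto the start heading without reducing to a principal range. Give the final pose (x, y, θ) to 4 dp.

(-5.7074, 0.8352, 2.7666)

step 1: θ'=3.1416 (straight) → pose (-1.1250, 0.0000, 3.1416)
step 2: θ'=1.8916 (R=-2.5000) → pose (-3.4975, 1.7117, 1.8916)
step 3: θ'=1.2666 (R=0.6000) → pose (-3.4944, 1.3428, 1.2666)
step 4: θ'=1.3916 (R=-5.0000) → pose (-3.6439, 0.7363, 1.3916)
step 5: θ'=3.8916 (R=0.4000) → pose (-4.3102, 1.1003, 3.8916)
step 6: θ'=2.7666 (R=-1.3333) → pose (-5.7074, 0.8352, 2.7666)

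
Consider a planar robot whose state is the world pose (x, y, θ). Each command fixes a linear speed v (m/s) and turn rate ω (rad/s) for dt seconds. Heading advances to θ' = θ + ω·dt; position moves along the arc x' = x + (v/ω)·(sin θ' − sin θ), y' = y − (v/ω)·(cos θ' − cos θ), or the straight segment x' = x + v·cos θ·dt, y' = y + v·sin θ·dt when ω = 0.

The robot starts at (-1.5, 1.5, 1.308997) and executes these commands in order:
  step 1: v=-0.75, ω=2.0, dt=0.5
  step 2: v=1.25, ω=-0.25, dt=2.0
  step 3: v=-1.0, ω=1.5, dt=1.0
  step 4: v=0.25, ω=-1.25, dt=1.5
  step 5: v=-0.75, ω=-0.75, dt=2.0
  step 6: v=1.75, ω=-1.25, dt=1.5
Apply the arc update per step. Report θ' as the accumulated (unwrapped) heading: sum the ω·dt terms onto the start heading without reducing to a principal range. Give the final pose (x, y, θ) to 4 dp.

(-1.8919, 0.2951, -1.9410)

step 1: θ'=2.3090 (R=-0.3750) → pose (-1.4152, 1.1506, 2.3090)
step 2: θ'=1.8090 (R=-5.0000) → pose (-2.5756, 3.3356, 1.8090)
step 3: θ'=3.3090 (R=-0.6667) → pose (-1.8167, 2.8356, 3.3090)
step 4: θ'=1.4340 (R=-0.2000) → pose (-2.0481, 3.0600, 1.4340)
step 5: θ'=-0.0660 (R=1.0000) → pose (-3.1047, 2.1986, -0.0660)
step 6: θ'=-1.9410 (R=-1.4000) → pose (-1.8919, 0.2951, -1.9410)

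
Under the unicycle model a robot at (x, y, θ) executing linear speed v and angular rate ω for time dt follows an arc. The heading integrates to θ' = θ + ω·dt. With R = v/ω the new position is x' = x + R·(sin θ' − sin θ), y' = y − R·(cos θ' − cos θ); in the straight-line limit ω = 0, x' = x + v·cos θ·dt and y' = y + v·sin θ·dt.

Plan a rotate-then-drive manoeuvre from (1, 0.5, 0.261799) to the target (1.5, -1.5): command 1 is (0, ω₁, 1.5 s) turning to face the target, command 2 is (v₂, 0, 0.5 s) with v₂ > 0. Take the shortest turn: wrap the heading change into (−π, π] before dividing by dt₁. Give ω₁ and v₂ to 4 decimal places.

heading to target = atan2(-1.5−0.5, 1.5−1) = -1.3258
Δθ = wrap(-1.3258 − 0.2618) = -1.5876; ω₁ = Δθ/dt₁ = -1.0584
distance = √((1.5−1)² + (-1.5−0.5)²) = 2.0616; v₂ = distance/dt₂ = 4.1231

ω₁ = -1.0584, v₂ = 4.1231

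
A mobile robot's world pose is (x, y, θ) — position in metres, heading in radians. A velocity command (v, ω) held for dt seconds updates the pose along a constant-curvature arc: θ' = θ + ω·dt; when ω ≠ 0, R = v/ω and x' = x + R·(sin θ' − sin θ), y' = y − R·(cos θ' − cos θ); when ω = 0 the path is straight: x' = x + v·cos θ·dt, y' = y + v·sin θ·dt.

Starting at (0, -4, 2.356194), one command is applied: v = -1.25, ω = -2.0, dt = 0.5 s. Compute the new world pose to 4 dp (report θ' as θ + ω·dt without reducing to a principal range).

θ' = 2.3562 + -2.0·0.5 = 1.3562
R = v/ω = -1.25/-2.0 = 0.6250
x' = 0 + 0.6250·(sin 1.3562 − sin 2.3562) = 0.1687
y' = -4 − 0.6250·(cos 1.3562 − cos 2.3562) = -4.5750

(0.1687, -4.5750, 1.3562)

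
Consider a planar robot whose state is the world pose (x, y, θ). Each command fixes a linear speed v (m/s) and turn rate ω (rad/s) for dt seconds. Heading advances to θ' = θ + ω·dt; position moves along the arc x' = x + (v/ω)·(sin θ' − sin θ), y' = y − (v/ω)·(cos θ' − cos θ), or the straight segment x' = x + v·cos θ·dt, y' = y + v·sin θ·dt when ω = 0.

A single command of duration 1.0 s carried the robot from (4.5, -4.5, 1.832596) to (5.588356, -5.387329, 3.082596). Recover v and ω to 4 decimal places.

Δθ = 3.082596 − 1.832596 = 1.250000
ω = Δθ/dt = 1.250000/1.0 = 1.2500
R = Δx/(sin θ' − sin θ) = -1.2000
v = R·ω = -1.2000·1.2500 = -1.5000

v = -1.5000, ω = 1.2500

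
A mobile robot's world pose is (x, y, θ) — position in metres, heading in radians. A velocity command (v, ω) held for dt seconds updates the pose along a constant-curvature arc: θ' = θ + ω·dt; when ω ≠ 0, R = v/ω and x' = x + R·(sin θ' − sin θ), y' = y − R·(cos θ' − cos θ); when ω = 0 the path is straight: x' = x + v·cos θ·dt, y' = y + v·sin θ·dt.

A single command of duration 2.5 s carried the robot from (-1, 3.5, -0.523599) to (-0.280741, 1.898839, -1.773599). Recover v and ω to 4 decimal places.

Δθ = -1.773599 − -0.523599 = -1.250000
ω = Δθ/dt = -1.250000/2.5 = -0.5000
R = −Δy/(cos θ' − cos θ) = -1.5000
v = R·ω = -1.5000·-0.5000 = 0.7500

v = 0.7500, ω = -0.5000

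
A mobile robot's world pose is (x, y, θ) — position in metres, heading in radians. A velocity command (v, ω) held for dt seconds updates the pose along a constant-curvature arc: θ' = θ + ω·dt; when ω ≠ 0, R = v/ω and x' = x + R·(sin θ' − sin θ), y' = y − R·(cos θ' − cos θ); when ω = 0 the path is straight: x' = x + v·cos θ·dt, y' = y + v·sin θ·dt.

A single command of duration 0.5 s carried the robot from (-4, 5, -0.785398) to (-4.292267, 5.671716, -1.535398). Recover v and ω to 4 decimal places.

Δθ = -1.535398 − -0.785398 = -0.750000
ω = Δθ/dt = -0.750000/0.5 = -1.5000
R = −Δy/(cos θ' − cos θ) = 1.0000
v = R·ω = 1.0000·-1.5000 = -1.5000

v = -1.5000, ω = -1.5000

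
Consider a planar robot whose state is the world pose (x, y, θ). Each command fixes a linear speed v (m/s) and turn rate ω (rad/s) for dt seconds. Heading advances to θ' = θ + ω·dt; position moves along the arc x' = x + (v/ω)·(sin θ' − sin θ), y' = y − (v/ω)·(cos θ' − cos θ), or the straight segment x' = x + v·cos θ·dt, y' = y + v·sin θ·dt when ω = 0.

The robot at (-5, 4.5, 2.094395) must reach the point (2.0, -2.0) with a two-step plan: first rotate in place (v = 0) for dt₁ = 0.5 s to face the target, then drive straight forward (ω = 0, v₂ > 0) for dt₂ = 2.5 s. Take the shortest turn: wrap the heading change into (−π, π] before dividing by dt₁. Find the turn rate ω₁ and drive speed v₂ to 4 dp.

ω₁ = -5.6855, v₂ = 3.8210

heading to target = atan2(-2−4.5, 2−-5) = -0.7484
Δθ = wrap(-0.7484 − 2.0944) = -2.8428; ω₁ = Δθ/dt₁ = -5.6855
distance = √((2−-5)² + (-2−4.5)²) = 9.5525; v₂ = distance/dt₂ = 3.8210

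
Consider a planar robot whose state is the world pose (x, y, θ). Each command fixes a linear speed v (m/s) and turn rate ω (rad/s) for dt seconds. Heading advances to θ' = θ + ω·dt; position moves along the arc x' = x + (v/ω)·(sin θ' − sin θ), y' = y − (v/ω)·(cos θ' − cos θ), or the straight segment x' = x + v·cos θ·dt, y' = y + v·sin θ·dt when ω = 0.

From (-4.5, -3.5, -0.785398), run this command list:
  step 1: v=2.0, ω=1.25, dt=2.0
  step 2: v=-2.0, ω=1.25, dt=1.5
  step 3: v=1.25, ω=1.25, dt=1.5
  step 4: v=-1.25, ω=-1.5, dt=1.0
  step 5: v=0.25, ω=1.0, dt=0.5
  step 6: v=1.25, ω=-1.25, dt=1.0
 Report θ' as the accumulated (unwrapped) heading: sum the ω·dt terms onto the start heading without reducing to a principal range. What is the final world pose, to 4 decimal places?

step 1: θ'=1.7146 (R=1.6000) → pose (-1.7851, -2.1393, 1.7146)
step 2: θ'=3.5896 (R=-1.6000) → pose (0.4914, -3.3521, 3.5896)
step 3: θ'=5.4646 (R=1.0000) → pose (0.1944, -4.9367, 5.4646)
step 4: θ'=3.9646 (R=0.8333) → pose (0.1919, -3.8006, 3.9646)
step 5: θ'=4.4646 (R=0.2500) → pose (0.1328, -3.9093, 4.4646)
step 6: θ'=3.2146 (R=-1.0000) → pose (-0.7637, -4.6614, 3.2146)

(-0.7637, -4.6614, 3.2146)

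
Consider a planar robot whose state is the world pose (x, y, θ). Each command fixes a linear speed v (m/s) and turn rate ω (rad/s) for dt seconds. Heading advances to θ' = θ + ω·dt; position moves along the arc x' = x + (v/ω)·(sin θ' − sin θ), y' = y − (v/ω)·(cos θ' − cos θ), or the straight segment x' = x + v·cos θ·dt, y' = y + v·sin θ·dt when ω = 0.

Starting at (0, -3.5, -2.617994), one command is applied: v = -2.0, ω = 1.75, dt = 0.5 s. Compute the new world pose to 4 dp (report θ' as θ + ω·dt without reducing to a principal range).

θ' = -2.6180 + 1.75·0.5 = -1.7430
R = v/ω = -2.0/1.75 = -1.1429
x' = 0 + -1.1429·(sin -1.7430 − sin -2.6180) = 0.5545
y' = -3.5 − -1.1429·(cos -1.7430 − cos -2.6180) = -2.7061

(0.5545, -2.7061, -1.7430)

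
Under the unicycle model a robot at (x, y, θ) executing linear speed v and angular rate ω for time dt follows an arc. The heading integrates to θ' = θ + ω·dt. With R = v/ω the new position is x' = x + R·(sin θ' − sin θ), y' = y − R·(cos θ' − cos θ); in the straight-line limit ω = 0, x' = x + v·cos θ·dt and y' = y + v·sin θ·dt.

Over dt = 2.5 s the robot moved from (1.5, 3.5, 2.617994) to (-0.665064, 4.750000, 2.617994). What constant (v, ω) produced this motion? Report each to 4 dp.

v = 1.0000, ω = 0.0000

Δθ = 2.617994 − 2.617994 = 0.000000
ω = Δθ/dt = 0.000000/2.5 = 0.0000
ω = 0 → v = (Δx·cos θ + Δy·sin θ)/dt = 1.0000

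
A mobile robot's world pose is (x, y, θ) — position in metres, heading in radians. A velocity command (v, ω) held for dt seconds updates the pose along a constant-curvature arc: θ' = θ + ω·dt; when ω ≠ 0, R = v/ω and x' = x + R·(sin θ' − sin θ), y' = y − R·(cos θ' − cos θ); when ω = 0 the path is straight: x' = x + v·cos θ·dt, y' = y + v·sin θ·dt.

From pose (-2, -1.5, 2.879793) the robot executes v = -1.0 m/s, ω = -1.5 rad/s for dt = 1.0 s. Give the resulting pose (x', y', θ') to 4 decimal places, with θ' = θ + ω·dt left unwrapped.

(-1.5180, -2.2705, 1.3798)

θ' = 2.8798 + -1.5·1.0 = 1.3798
R = v/ω = -1.0/-1.5 = 0.6667
x' = -2 + 0.6667·(sin 1.3798 − sin 2.8798) = -1.5180
y' = -1.5 − 0.6667·(cos 1.3798 − cos 2.8798) = -2.2705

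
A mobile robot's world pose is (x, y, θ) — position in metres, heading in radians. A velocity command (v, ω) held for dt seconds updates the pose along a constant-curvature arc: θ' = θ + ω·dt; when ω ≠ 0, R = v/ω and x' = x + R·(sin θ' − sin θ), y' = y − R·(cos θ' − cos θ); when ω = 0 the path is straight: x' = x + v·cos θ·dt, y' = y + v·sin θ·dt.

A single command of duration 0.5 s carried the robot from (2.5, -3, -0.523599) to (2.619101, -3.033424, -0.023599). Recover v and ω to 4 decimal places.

v = 0.2500, ω = 1.0000

Δθ = -0.023599 − -0.523599 = 0.500000
ω = Δθ/dt = 0.500000/0.5 = 1.0000
R = Δx/(sin θ' − sin θ) = 0.2500
v = R·ω = 0.2500·1.0000 = 0.2500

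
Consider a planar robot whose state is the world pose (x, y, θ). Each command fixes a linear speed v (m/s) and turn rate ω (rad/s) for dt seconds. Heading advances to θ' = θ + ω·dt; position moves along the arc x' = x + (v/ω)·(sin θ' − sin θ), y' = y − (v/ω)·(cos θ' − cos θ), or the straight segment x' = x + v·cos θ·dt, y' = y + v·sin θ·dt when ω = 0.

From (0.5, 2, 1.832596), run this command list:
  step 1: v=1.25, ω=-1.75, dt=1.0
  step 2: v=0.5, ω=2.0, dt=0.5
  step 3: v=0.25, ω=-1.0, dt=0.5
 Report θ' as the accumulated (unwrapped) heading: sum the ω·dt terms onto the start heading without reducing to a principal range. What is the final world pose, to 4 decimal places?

(1.4144, 3.1201, 0.5826)

step 1: θ'=0.0826 (R=-0.7143) → pose (1.1310, 2.8967, 0.0826)
step 2: θ'=1.0826 (R=0.2500) → pose (1.3312, 3.0286, 1.0826)
step 3: θ'=0.5826 (R=-0.2500) → pose (1.4144, 3.1201, 0.5826)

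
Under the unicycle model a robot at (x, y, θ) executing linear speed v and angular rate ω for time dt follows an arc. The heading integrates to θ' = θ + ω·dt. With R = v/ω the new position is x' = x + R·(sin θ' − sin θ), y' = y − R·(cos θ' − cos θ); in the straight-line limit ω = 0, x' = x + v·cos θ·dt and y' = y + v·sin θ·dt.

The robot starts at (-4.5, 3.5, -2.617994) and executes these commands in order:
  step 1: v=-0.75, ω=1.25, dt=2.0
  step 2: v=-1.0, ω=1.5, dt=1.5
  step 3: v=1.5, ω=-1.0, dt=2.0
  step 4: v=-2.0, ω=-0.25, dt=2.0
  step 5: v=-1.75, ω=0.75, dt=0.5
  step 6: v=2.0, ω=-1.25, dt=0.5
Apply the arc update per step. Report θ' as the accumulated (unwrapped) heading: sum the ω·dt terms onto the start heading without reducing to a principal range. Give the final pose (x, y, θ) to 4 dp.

(-8.1482, 6.2101, -0.6180)

step 1: θ'=-0.1180 (R=-0.6000) → pose (-4.7294, 4.6154, -0.1180)
step 2: θ'=2.1320 (R=-0.6667) → pose (-5.3723, 3.5986, 2.1320)
step 3: θ'=0.1320 (R=-1.5000) → pose (-4.2998, 5.8839, 0.1320)
step 4: θ'=-0.3680 (R=8.0000) → pose (-8.2307, 6.3499, -0.3680)
step 5: θ'=0.0070 (R=-2.3333) → pose (-9.0865, 6.5060, 0.0070)
step 6: θ'=-0.6180 (R=-1.6000) → pose (-8.1482, 6.2101, -0.6180)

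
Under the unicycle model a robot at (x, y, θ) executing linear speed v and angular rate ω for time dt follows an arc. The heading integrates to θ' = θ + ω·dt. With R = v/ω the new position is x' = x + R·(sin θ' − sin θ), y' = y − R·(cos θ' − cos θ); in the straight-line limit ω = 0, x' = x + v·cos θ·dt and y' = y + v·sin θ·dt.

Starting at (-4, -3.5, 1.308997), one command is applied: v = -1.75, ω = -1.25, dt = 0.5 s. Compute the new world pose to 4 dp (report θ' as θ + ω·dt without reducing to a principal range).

(-4.4676, -4.2227, 0.6840)

θ' = 1.3090 + -1.25·0.5 = 0.6840
R = v/ω = -1.75/-1.25 = 1.4000
x' = -4 + 1.4000·(sin 0.6840 − sin 1.3090) = -4.4676
y' = -3.5 − 1.4000·(cos 0.6840 − cos 1.3090) = -4.2227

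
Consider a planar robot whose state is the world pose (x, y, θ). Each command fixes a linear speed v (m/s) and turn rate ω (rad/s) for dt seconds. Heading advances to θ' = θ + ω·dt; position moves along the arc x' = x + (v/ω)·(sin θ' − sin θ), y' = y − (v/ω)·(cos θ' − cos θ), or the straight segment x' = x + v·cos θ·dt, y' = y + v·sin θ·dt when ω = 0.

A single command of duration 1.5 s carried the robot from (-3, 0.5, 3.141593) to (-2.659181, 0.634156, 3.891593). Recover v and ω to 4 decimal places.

v = -0.2500, ω = 0.5000

Δθ = 3.891593 − 3.141593 = 0.750000
ω = Δθ/dt = 0.750000/1.5 = 0.5000
R = Δx/(sin θ' − sin θ) = -0.5000
v = R·ω = -0.5000·0.5000 = -0.2500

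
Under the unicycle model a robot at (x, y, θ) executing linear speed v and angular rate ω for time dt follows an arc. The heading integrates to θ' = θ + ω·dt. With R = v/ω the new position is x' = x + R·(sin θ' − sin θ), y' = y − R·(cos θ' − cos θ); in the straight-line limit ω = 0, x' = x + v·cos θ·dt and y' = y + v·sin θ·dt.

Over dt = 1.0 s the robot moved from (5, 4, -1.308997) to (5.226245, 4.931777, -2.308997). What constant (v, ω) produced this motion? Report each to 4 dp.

Δθ = -2.308997 − -1.308997 = -1.000000
ω = Δθ/dt = -1.000000/1.0 = -1.0000
R = −Δy/(cos θ' − cos θ) = 1.0000
v = R·ω = 1.0000·-1.0000 = -1.0000

v = -1.0000, ω = -1.0000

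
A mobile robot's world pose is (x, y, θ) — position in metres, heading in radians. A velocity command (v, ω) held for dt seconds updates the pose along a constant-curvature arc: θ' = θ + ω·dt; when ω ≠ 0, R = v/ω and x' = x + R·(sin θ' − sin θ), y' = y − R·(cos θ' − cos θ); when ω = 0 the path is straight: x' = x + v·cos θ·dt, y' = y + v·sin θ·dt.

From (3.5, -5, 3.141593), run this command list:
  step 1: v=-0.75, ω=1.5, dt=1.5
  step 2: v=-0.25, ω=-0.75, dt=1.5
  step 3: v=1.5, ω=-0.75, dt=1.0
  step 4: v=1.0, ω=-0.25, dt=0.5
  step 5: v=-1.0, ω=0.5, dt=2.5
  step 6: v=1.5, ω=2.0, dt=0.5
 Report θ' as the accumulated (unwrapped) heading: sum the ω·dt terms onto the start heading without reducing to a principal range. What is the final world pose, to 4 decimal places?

(4.0996, -3.8426, 5.6416)

step 1: θ'=5.3916 (R=-0.5000) → pose (3.8890, -4.1859, 5.3916)
step 2: θ'=4.2666 (R=0.3333) → pose (3.8476, -3.8328, 4.2666)
step 3: θ'=3.5166 (R=-2.0000) → pose (2.7756, -4.8315, 3.5166)
step 4: θ'=3.3916 (R=-4.0000) → pose (2.3002, -4.9851, 3.3916)
step 5: θ'=4.6416 (R=-2.0000) → pose (3.8004, -3.1887, 4.6416)
step 6: θ'=5.6416 (R=0.7500) → pose (4.0996, -3.8426, 5.6416)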